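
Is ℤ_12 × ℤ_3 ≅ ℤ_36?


Comparing ℤ_12 × ℤ_3 and ℤ_36:
gcd(12,3) = 3 ≠ 1. Max element order in ℤ_12×ℤ_3 is lcm(12,3) = 12 < 36, so it has no element of order 36

No, ℤ_12 × ℤ_3 ≇ ℤ_36


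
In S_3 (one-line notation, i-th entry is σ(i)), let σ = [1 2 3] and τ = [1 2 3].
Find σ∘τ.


σ∘τ: apply τ first, then σ
1 →τ 1 →σ 1
2 →τ 2 →σ 2
3 →τ 3 →σ 3

σ∘τ = [1 2 3]


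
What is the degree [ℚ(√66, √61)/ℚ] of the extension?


[ℚ(√66,√61):ℚ] = [ℚ(√66,√61):ℚ(√66)]·[ℚ(√66):ℚ] = 2·2 = 4

[ℚ(√66, √61)/ℚ] = 4


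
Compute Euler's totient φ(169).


Factor n: 169 = 13^2
φ(n) = n · ∏(1 - 1/p) over distinct primes p | n
φ(169) = 169 · (1 - 1/13) = 156

φ(169) = 156


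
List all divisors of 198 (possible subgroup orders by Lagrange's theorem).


Lagrange's theorem: |H| divides |G|
|G| = 198
Divisors of 198: 1, 2, 3, 6, 9, 11, 18, 22, 33, 66, 99, 198

Possible subgroup orders: {1, 2, 3, 6, 9, 11, 18, 22, 33, 66, 99, 198}


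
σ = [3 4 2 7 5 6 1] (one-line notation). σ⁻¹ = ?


To find σ⁻¹, swap domain and range:
σ(1) = 3 → σ⁻¹(3) = 1
σ(2) = 4 → σ⁻¹(4) = 2
σ(3) = 2 → σ⁻¹(2) = 3
σ(4) = 7 → σ⁻¹(7) = 4
σ(5) = 5 → σ⁻¹(5) = 5
σ(6) = 6 → σ⁻¹(6) = 6
σ(7) = 1 → σ⁻¹(1) = 7

σ⁻¹ = [7 3 1 2 5 6 4]


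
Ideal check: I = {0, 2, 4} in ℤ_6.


Check ideal conditions for I = {0, 2, 4} in ℤ_6:
(1) I is an additive subgroup? Yes
(2) For r ∈ ℤ_6 and a ∈ I: r·a ∈ I? Yes

Yes, I is an ideal of ℤ_6


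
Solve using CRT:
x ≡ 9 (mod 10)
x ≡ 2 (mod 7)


m₁ = 10, m₂ = 7, gcd = 1, so CRT applies. M = m₁·m₂ = 70
Let M₁ = M/m₁ = 7, M₂ = M/m₂ = 10
Find y₁ ≡ M₁⁻¹ (mod m₁): 7⁻¹ ≡ 3 (mod 10)
Find y₂ ≡ M₂⁻¹ (mod m₂): 10⁻¹ ≡ 5 (mod 7)
x = a₁·M₁·y₁ + a₂·M₂·y₂ = 9·7·3 + 2·10·5 = 289
Reduce mod 70: x ≡ 9
Check: 9 mod 10 = 9 ✓, 9 mod 7 = 2 ✓

x ≡ 9 (mod 70)


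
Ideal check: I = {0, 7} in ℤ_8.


Check ideal conditions for I = {0, 7} in ℤ_8:
(1) I is an additive subgroup? No
(2) For r ∈ ℤ_8 and a ∈ I: r·a ∈ I? No  [counterexample: r=2, a=7, r·a mod 8 = 6 ∉ I]

No, I is not an ideal of ℤ_8


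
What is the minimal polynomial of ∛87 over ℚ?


∛87 satisfies x³ - 87 = 0, irreducible over ℚ (no rational root; 87 is not a perfect cube)

Minimal polynomial: x³ - 87


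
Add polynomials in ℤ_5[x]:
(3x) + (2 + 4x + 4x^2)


Add coefficients mod 5:
x^0: 0 + 2 = 2 (mod 5)
x^1: 3 + 4 = 2 (mod 5)
x^2: 0 + 4 = 4 (mod 5)
Result: 2 + 2x + 4x^2

f + g = 2 + 2x + 4x^2


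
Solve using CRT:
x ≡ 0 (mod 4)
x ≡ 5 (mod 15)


m₁ = 4, m₂ = 15, gcd = 1, so CRT applies. M = m₁·m₂ = 60
Let M₁ = M/m₁ = 15, M₂ = M/m₂ = 4
Find y₁ ≡ M₁⁻¹ (mod m₁): 15⁻¹ ≡ 3 (mod 4)
Find y₂ ≡ M₂⁻¹ (mod m₂): 4⁻¹ ≡ 4 (mod 15)
x = a₁·M₁·y₁ + a₂·M₂·y₂ = 0·15·3 + 5·4·4 = 80
Reduce mod 60: x ≡ 20
Check: 20 mod 4 = 0 ✓, 20 mod 15 = 5 ✓

x ≡ 20 (mod 60)


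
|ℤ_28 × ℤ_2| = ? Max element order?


|ℤ_28 × ℤ_2| = 28 × 2 = 56
Max element order = lcm(28,2) = 28
Cyclic? No (gcd=2)

|ℤ_28×ℤ_2| = 56, max element order = 28


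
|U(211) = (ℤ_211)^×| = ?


U(n) is the group of units mod n; |U(n)| = φ(n)
|U(211)| = φ(211) = 210

|U(211) = (ℤ_211)^×| = 210


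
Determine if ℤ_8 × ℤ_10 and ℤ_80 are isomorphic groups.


Comparing ℤ_8 × ℤ_10 and ℤ_80:
gcd(8,10) = 2 ≠ 1. Max element order in ℤ_8×ℤ_10 is lcm(8,10) = 40 < 80, so it has no element of order 80

No, ℤ_8 × ℤ_10 ≇ ℤ_80


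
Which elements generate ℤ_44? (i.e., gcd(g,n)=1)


g generates ℤ_n iff gcd(g,n) = 1
Prime factors of 44: 2, 11
Generators are g ∈ {1,...,43} not divisible by any of these primes.
Generators: {1, 3, 5, 7, 9, 13, 15, 17, 19, 21, 23, 25, 27, 29, 31, 35, 37, 39, 41, 43}
Number of generators = φ(44) = 20

Generators of ℤ_44 = {1, 3, 5, 7, 9, 13, 15, 17, 19, 21, 23, 25, 27, 29, 31, 35, 37, 39, 41, 43}


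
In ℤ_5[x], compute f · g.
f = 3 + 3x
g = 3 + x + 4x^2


Expand and collect like terms; reduce coefficients mod 5:
x^0: 3·3 = 9 ≡ 4 (mod 5)
x^1: 3·1 + 3·3 = 12 ≡ 2 (mod 5)
x^2: 3·4 + 3·1 = 15 ≡ 0 (mod 5)
x^3: 3·4 = 12 ≡ 2 (mod 5)
Result: 4 + 2x + 2x^3

f · g = 4 + 2x + 2x^3


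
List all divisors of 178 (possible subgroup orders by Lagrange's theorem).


Lagrange's theorem: |H| divides |G|
|G| = 178
Divisors of 178: 1, 2, 89, 178

Possible subgroup orders: {1, 2, 89, 178}


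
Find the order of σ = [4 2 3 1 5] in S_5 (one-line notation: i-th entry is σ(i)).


Cycle decomposition: (1 4)
Cycle lengths: 2
Order = lcm(2) = 2

ord(σ) = 2


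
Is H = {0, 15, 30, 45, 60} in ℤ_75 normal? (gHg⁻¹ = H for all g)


H = {0, 15, 30, 45, 60} in ℤ_75
ℤ_75 is abelian; every subgroup of an abelian group is normal

Yes, normal subgroup


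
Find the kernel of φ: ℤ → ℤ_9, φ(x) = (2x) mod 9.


Kernel = preimage of identity
ker(φ) = {x ∈ ℤ : 2x ≡ 0 (mod 9)}. gcd(2,9) = 1, so 2x ≡ 0 (mod 9) ⟺ x ≡ 0 (mod 9/1 = 9). Hence ker(φ) = 9ℤ

ker(φ) = 9ℤ


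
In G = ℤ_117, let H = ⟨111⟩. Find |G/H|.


|⟨111⟩| = n / gcd(111, 117) = 117 / 3 = 39
H is normal (ℤ_117 is abelian).
|G/H| = |G| / |H| = 117 / 39 = 3

|G/H| = 3


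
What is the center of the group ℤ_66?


Z(G) = {g ∈ G | gx = xg for all x ∈ G}
ℤ_66 is abelian, so Z(G) = G

Z(ℤ_66) = ℤ_66


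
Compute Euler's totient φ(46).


Factor n: 46 = 2 × 23
φ(n) = n · ∏(1 - 1/p) over distinct primes p | n
φ(46) = 46 · (1 - 1/2) · (1 - 1/23) = 22

φ(46) = 22


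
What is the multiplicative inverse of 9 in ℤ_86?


Use the extended Euclidean algorithm to write 1 = 9·s + 86·t; then s mod 86 is the inverse.
Euclidean algorithm:
  9 = 0·86 + 9
  86 = 9·9 + 5
  9 = 1·5 + 4
  5 = 1·4 + 1
  4 = 4·1 + 0
gcd(9,86) = 1
Back-substitution gives: 9·(-19) + 86·(2) = 1
So 9⁻¹ ≡ -19 ≡ 67 (mod 86)
Check: 9 × 67 = 603 ≡ 1 (mod 86) ✓

9⁻¹ ≡ 67 (mod 86)


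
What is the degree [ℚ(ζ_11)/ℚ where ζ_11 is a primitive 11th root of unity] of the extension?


[ℚ(ζ_n):ℚ] = deg Φ_n(x) = φ(n). Here φ(11) = 10

[ℚ(ζ_11)/ℚ where ζ_11 is a primitive 11th root of unity] = 10


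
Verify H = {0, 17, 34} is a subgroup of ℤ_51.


Subgroup test for H = {0, 17, 34} in (ℤ_51, +):
(1) 0 ∈ H? Yes
(2) Closure: for all a,b ∈ H, (a+b) mod 51 ∈ H? Yes
(3) Inverses: for all a ∈ H, -a mod 51 ∈ H? Yes

Yes, H is a subgroup of ℤ_51


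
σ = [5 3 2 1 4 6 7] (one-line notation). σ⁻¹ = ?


To find σ⁻¹, swap domain and range:
σ(1) = 5 → σ⁻¹(5) = 1
σ(2) = 3 → σ⁻¹(3) = 2
σ(3) = 2 → σ⁻¹(2) = 3
σ(4) = 1 → σ⁻¹(1) = 4
σ(5) = 4 → σ⁻¹(4) = 5
σ(6) = 6 → σ⁻¹(6) = 6
σ(7) = 7 → σ⁻¹(7) = 7

σ⁻¹ = [4 3 2 5 1 6 7]


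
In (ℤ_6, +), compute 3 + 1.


Operation: addition mod 6
3 + 1 = (a + b) mod 6 with a = 3, b = 1

3 + 1 = 4


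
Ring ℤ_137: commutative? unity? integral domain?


ℤ_137 is a commutative ring with unity 1; 137 is prime, so ℤ_137 is a field (hence an integral domain)
Commutative: Yes
Integral domain: Yes
Has unity: Yes

ℤ_137: Commutative=Yes, Unity=Yes


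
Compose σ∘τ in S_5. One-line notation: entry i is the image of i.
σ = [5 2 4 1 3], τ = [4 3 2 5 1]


σ∘τ: apply τ first, then σ
1 →τ 4 →σ 1
2 →τ 3 →σ 4
3 →τ 2 →σ 2
4 →τ 5 →σ 3
5 →τ 1 →σ 5

σ∘τ = [1 4 2 3 5]


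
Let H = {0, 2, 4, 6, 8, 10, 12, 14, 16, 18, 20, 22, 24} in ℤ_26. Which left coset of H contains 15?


15 + H = {15 + h (mod 26) : h ∈ H}
15+0=15, 15+2=17, 15+4=19, 15+6=21, 15+8=23, 15+10=25, 15+12=1, 15+14=3, 15+16=5, 15+18=7, 15+20=9, 15+22=11, 15+24=13
15 + H = {1, 3, 5, 7, 9, 11, 13, 15, 17, 19, 21, 23, 25} = 1 + H

15 + H = {1, 3, 5, 7, 9, 11, 13, 15, 17, 19, 21, 23, 25}


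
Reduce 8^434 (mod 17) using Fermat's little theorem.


Fermat's little theorem: if p is prime and gcd(a,p)=1, then a^(p-1) ≡ 1 (mod p)
p = 17 is prime, gcd(8,17) = 1
Reduce exponent: 434 mod 16 = 2
So 8^434 ≡ 8^2 (mod 17)
8^2 mod 17 = 13

8^434 ≡ 13 (mod 17)


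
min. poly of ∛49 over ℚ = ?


∛49 satisfies x³ - 49 = 0, irreducible over ℚ (no rational root; 49 is not a perfect cube)

Minimal polynomial: x³ - 49


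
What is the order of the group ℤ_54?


ℤ_n has n elements.

|ℤ_54| = 54


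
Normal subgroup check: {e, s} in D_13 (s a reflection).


H = {e, s} in D_13 (s a reflection)
r·s·r⁻¹ = sr⁻² ≠ s for n ≥ 3, so {e, s} is not closed under conjugation

No, not a normal subgroup


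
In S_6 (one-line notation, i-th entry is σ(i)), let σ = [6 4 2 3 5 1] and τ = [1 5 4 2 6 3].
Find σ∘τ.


σ∘τ: apply τ first, then σ
1 →τ 1 →σ 6
2 →τ 5 →σ 5
3 →τ 4 →σ 3
4 →τ 2 →σ 4
5 →τ 6 →σ 1
6 →τ 3 →σ 2

σ∘τ = [6 5 3 4 1 2]


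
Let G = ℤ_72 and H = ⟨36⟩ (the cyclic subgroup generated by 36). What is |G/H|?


|⟨36⟩| = n / gcd(36, 72) = 72 / 36 = 2
H is normal (ℤ_72 is abelian).
|G/H| = |G| / |H| = 72 / 2 = 36

|G/H| = 36


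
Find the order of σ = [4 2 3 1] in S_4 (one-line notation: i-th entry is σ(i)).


Cycle decomposition: (1 4)
Cycle lengths: 2
Order = lcm(2) = 2

ord(σ) = 2


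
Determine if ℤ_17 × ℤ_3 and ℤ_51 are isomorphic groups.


Comparing ℤ_17 × ℤ_3 and ℤ_51:
gcd(17,3) = 1, so ℤ_17 × ℤ_3 ≅ ℤ_51 (CRT)

Yes, ℤ_17 × ℤ_3 ≅ ℤ_51


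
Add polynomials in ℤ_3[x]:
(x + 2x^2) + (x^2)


Add coefficients mod 3:
x^0: 0 + 0 = 0 (mod 3)
x^1: 1 + 0 = 1 (mod 3)
x^2: 2 + 1 = 0 (mod 3)
Result: x

f + g = x


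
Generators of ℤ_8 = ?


g generates ℤ_n iff gcd(g,n) = 1
Checking each g ∈ {1,...,7}:
gcd(1,8) = 1
gcd(2,8) = 2
gcd(3,8) = 1
gcd(4,8) = 4
gcd(5,8) = 1
gcd(6,8) = 2
gcd(7,8) = 1
Generators: {1, 3, 5, 7}
Number of generators = φ(8) = 4

Generators of ℤ_8 = {1, 3, 5, 7}


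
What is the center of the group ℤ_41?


Z(G) = {g ∈ G | gx = xg for all x ∈ G}
ℤ_41 is abelian, so Z(G) = G

Z(ℤ_41) = ℤ_41


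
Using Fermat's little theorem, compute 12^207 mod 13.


Fermat's little theorem: if p is prime and gcd(a,p)=1, then a^(p-1) ≡ 1 (mod p)
p = 13 is prime, gcd(12,13) = 1
Reduce exponent: 207 mod 12 = 3
So 12^207 ≡ 12^3 (mod 13)
12^3 mod 13 = 12

12^207 ≡ 12 (mod 13)


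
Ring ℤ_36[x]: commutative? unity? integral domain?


ℤ_36 has zero divisors (2·18 ≡ 0), and these lift to constant zero divisors in ℤ_36[x]; so not an integral domain
Commutative: Yes
Integral domain: No
Has unity: Yes

ℤ_36[x]: Commutative=Yes, Unity=Yes


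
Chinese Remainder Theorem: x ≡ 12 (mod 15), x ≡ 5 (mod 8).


m₁ = 15, m₂ = 8, gcd = 1, so CRT applies. M = m₁·m₂ = 120
Let M₁ = M/m₁ = 8, M₂ = M/m₂ = 15
Find y₁ ≡ M₁⁻¹ (mod m₁): 8⁻¹ ≡ 2 (mod 15)
Find y₂ ≡ M₂⁻¹ (mod m₂): 15⁻¹ ≡ 7 (mod 8)
x = a₁·M₁·y₁ + a₂·M₂·y₂ = 12·8·2 + 5·15·7 = 717
Reduce mod 120: x ≡ 117
Check: 117 mod 15 = 12 ✓, 117 mod 8 = 5 ✓

x ≡ 117 (mod 120)


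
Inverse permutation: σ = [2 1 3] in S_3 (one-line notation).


To find σ⁻¹, swap domain and range:
σ(1) = 2 → σ⁻¹(2) = 1
σ(2) = 1 → σ⁻¹(1) = 2
σ(3) = 3 → σ⁻¹(3) = 3

σ⁻¹ = [2 1 3]


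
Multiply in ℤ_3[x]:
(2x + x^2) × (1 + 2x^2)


Expand and collect like terms; reduce coefficients mod 3:
x^0: 0·1 = 0 ≡ 0 (mod 3)
x^1: 0·0 + 2·1 = 2 ≡ 2 (mod 3)
x^2: 0·2 + 2·0 + 1·1 = 1 ≡ 1 (mod 3)
x^3: 2·2 + 1·0 = 4 ≡ 1 (mod 3)
x^4: 1·2 = 2 ≡ 2 (mod 3)
Result: 2x + x^2 + x^3 + 2x^4

f · g = 2x + x^2 + x^3 + 2x^4


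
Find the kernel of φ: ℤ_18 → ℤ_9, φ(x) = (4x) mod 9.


Kernel = preimage of identity
ker(φ) = {x ∈ ℤ_18 : 4x ≡ 0 (mod 9)}. Since 9 | 18, φ is well-defined. The kernel is the cyclic subgroup ⟨9⟩ of ℤ_18 (order 2), i.e. {0, 9}

ker(φ) = {0, 9}


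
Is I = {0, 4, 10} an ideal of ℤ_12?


Check ideal conditions for I = {0, 4, 10} in ℤ_12:
(1) I is an additive subgroup? No
(2) For r ∈ ℤ_12 and a ∈ I: r·a ∈ I? No  [counterexample: r=2, a=4, r·a mod 12 = 8 ∉ I]

No, I is not an ideal of ℤ_12


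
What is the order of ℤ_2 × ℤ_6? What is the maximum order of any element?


|ℤ_2 × ℤ_6| = 2 × 6 = 12
Max element order = lcm(2,6) = 6
Cyclic? No (gcd=2)

|ℤ_2×ℤ_6| = 12, max element order = 6


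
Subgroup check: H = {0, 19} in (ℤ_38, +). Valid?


Subgroup test for H = {0, 19} in (ℤ_38, +):
(1) 0 ∈ H? Yes
(2) Closure: for all a,b ∈ H, (a+b) mod 38 ∈ H? Yes
(3) Inverses: for all a ∈ H, -a mod 38 ∈ H? Yes

Yes, H is a subgroup of ℤ_38


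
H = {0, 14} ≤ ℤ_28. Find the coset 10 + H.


10 + H = {10 + h (mod 28) : h ∈ H}
10+0=10, 10+14=24

10 + H = {10, 24}


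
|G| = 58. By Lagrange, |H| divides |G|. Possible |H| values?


Lagrange's theorem: |H| divides |G|
|G| = 58
Divisors of 58: 1, 2, 29, 58

Possible subgroup orders: {1, 2, 29, 58}


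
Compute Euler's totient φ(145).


Factor n: 145 = 5 × 29
φ(n) = n · ∏(1 - 1/p) over distinct primes p | n
φ(145) = 145 · (1 - 1/5) · (1 - 1/29) = 112

φ(145) = 112


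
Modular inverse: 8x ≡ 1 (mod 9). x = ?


Use the extended Euclidean algorithm to write 1 = 8·s + 9·t; then s mod 9 is the inverse.
Euclidean algorithm:
  8 = 0·9 + 8
  9 = 1·8 + 1
  8 = 8·1 + 0
gcd(8,9) = 1
Back-substitution gives: 8·(-1) + 9·(1) = 1
So 8⁻¹ ≡ -1 ≡ 8 (mod 9)
Check: 8 × 8 = 64 ≡ 1 (mod 9) ✓

8⁻¹ ≡ 8 (mod 9)


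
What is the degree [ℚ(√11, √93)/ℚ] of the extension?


[ℚ(√11,√93):ℚ] = [ℚ(√11,√93):ℚ(√11)]·[ℚ(√11):ℚ] = 2·2 = 4

[ℚ(√11, √93)/ℚ] = 4


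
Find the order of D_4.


|D_n| = 2n (n rotations and n reflections)
|D_4| = 2×4 = 8

|D_4| = 8


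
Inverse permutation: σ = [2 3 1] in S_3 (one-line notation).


To find σ⁻¹, swap domain and range:
σ(1) = 2 → σ⁻¹(2) = 1
σ(2) = 3 → σ⁻¹(3) = 2
σ(3) = 1 → σ⁻¹(1) = 3

σ⁻¹ = [3 1 2]


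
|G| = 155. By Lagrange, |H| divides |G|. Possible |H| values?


Lagrange's theorem: |H| divides |G|
|G| = 155
Divisors of 155: 1, 5, 31, 155

Possible subgroup orders: {1, 5, 31, 155}


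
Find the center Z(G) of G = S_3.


Z(G) = {g ∈ G | gx = xg for all x ∈ G}
S_n is non-abelian for n ≥ 3; Z(S_3) is trivial

Z(S_3) = {e}


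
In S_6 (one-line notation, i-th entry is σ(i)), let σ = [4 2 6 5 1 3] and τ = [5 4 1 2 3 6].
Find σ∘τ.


σ∘τ: apply τ first, then σ
1 →τ 5 →σ 1
2 →τ 4 →σ 5
3 →τ 1 →σ 4
4 →τ 2 →σ 2
5 →τ 3 →σ 6
6 →τ 6 →σ 3

σ∘τ = [1 5 4 2 6 3]


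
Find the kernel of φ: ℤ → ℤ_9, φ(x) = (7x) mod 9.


Kernel = preimage of identity
ker(φ) = {x ∈ ℤ : 7x ≡ 0 (mod 9)}. gcd(7,9) = 1, so 7x ≡ 0 (mod 9) ⟺ x ≡ 0 (mod 9/1 = 9). Hence ker(φ) = 9ℤ

ker(φ) = 9ℤ


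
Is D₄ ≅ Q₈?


Comparing D₄ and Q₈:
D₄ has 5 elements of order 2; Q₈ has only 1

No, D₄ ≇ Q₈


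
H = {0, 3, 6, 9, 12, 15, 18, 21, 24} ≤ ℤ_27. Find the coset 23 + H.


23 + H = {23 + h (mod 27) : h ∈ H}
23+0=23, 23+3=26, 23+6=2, 23+9=5, 23+12=8, 23+15=11, 23+18=14, 23+21=17, 23+24=20
23 + H = {2, 5, 8, 11, 14, 17, 20, 23, 26} = 2 + H

23 + H = {2, 5, 8, 11, 14, 17, 20, 23, 26}


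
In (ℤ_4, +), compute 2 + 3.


Operation: addition mod 4
2 + 3 = (a + b) mod 4 with a = 2, b = 3

2 + 3 = 1


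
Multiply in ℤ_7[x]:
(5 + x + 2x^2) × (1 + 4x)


Expand and collect like terms; reduce coefficients mod 7:
x^0: 5·1 = 5 ≡ 5 (mod 7)
x^1: 5·4 + 1·1 = 21 ≡ 0 (mod 7)
x^2: 1·4 + 2·1 = 6 ≡ 6 (mod 7)
x^3: 2·4 = 8 ≡ 1 (mod 7)
Result: 5 + 6x^2 + x^3

f · g = 5 + 6x^2 + x^3


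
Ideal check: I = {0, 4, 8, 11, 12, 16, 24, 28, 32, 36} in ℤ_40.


Check ideal conditions for I = {0, 4, 8, 11, 12, 16, 24, 28, 32, 36} in ℤ_40:
(1) I is an additive subgroup? No
(2) For r ∈ ℤ_40 and a ∈ I: r·a ∈ I? No  [counterexample: r=2, a=11, r·a mod 40 = 22 ∉ I]

No, I is not an ideal of ℤ_40


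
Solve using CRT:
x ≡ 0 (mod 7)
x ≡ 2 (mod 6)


m₁ = 7, m₂ = 6, gcd = 1, so CRT applies. M = m₁·m₂ = 42
Let M₁ = M/m₁ = 6, M₂ = M/m₂ = 7
Find y₁ ≡ M₁⁻¹ (mod m₁): 6⁻¹ ≡ 6 (mod 7)
Find y₂ ≡ M₂⁻¹ (mod m₂): 7⁻¹ ≡ 1 (mod 6)
x = a₁·M₁·y₁ + a₂·M₂·y₂ = 0·6·6 + 2·7·1 = 14
Reduce mod 42: x ≡ 14
Check: 14 mod 7 = 0 ✓, 14 mod 6 = 2 ✓

x ≡ 14 (mod 42)


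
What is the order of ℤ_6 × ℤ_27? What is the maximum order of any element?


|ℤ_6 × ℤ_27| = 6 × 27 = 162
Max element order = lcm(6,27) = 54
Cyclic? No (gcd=3)

|ℤ_6×ℤ_27| = 162, max element order = 54


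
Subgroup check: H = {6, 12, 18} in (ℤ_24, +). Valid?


Subgroup test for H = {6, 12, 18} in (ℤ_24, +):
(1) 0 ∈ H? No
(2) Closure: for all a,b ∈ H, (a+b) mod 24 ∈ H? No  [counterexample: 6 + 18 = 0 ∉ H]
(3) Inverses: for all a ∈ H, -a mod 24 ∈ H? Yes

No, H is not a subgroup of ℤ_24


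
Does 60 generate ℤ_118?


g generates ℤ_n iff gcd(g, n) = 1
gcd(60, 118) = 2
Since gcd = 2 ≠ 1, ⟨60⟩ has order 59 < 118, so 60 is not a generator.

No, 60 does not generate ℤ_118


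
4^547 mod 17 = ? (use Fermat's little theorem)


Fermat's little theorem: if p is prime and gcd(a,p)=1, then a^(p-1) ≡ 1 (mod p)
p = 17 is prime, gcd(4,17) = 1
Reduce exponent: 547 mod 16 = 3
So 4^547 ≡ 4^3 (mod 17)
4^3 mod 17 = 13

4^547 ≡ 13 (mod 17)


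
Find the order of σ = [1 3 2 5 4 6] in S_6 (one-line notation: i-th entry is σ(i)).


Cycle decomposition: (2 3) (4 5)
Cycle lengths: 2, 2
Order = lcm(2, 2) = 2

ord(σ) = 2


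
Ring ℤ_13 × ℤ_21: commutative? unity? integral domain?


Direct product ring; commutative with unity (1,1); but (1,0)·(0,1) = (0,0) gives zero divisors, so not an integral domain
Commutative: Yes
Integral domain: No
Has unity: Yes

ℤ_13 × ℤ_21: Commutative=Yes, Unity=Yes


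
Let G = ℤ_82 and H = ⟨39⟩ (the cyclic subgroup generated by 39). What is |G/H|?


|⟨39⟩| = n / gcd(39, 82) = 82 / 1 = 82
H is normal (ℤ_82 is abelian).
|G/H| = |G| / |H| = 82 / 82 = 1

|G/H| = 1


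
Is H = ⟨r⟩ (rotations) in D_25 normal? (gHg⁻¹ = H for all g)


H = ⟨r⟩ (rotations) in D_25
The rotation subgroup ⟨r⟩ has index 2 in D_25, so it is normal

Yes, normal subgroup


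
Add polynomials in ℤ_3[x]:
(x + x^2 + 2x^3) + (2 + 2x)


Add coefficients mod 3:
x^0: 0 + 2 = 2 (mod 3)
x^1: 1 + 2 = 0 (mod 3)
x^2: 1 + 0 = 1 (mod 3)
x^3: 2 + 0 = 2 (mod 3)
Result: 2 + x^2 + 2x^3

f + g = 2 + x^2 + 2x^3


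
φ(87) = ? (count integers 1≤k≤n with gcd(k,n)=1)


Factor n: 87 = 3 × 29
φ(n) = n · ∏(1 - 1/p) over distinct primes p | n
φ(87) = 87 · (1 - 1/3) · (1 - 1/29) = 56

φ(87) = 56


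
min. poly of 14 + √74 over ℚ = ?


Let α = 14 + √74. Then α - 14 = √74, so (α - 14)² = 74, giving α² - 28α + 122 = 0. Degree 2 and α ∉ ℚ, so this is the minimal polynomial.

Minimal polynomial: x² - 28x + 122


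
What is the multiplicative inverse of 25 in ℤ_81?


Use the extended Euclidean algorithm to write 1 = 25·s + 81·t; then s mod 81 is the inverse.
Euclidean algorithm:
  25 = 0·81 + 25
  81 = 3·25 + 6
  25 = 4·6 + 1
  6 = 6·1 + 0
gcd(25,81) = 1
Back-substitution gives: 25·(13) + 81·(-4) = 1
So 25⁻¹ ≡ 13 ≡ 13 (mod 81)
Check: 25 × 13 = 325 ≡ 1 (mod 81) ✓

25⁻¹ ≡ 13 (mod 81)


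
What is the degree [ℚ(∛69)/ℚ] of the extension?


∛69 has minimal polynomial x³ - 69 (irreducible over ℚ since 69 is not a perfect cube)

[ℚ(∛69)/ℚ] = 3


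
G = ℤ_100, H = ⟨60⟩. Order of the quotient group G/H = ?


|⟨60⟩| = n / gcd(60, 100) = 100 / 20 = 5
H is normal (ℤ_100 is abelian).
|G/H| = |G| / |H| = 100 / 5 = 20

|G/H| = 20


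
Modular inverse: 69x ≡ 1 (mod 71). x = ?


Use the extended Euclidean algorithm to write 1 = 69·s + 71·t; then s mod 71 is the inverse.
Euclidean algorithm:
  69 = 0·71 + 69
  71 = 1·69 + 2
  69 = 34·2 + 1
  2 = 2·1 + 0
gcd(69,71) = 1
Back-substitution gives: 69·(35) + 71·(-34) = 1
So 69⁻¹ ≡ 35 ≡ 35 (mod 71)
Check: 69 × 35 = 2415 ≡ 1 (mod 71) ✓

69⁻¹ ≡ 35 (mod 71)


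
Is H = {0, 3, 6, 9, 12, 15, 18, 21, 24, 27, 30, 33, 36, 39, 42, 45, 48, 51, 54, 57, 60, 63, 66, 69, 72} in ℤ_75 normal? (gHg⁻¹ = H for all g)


H = {0, 3, 6, 9, 12, 15, 18, 21, 24, 27, 30, 33, 36, 39, 42, 45, 48, 51, 54, 57, 60, 63, 66, 69, 72} in ℤ_75
ℤ_75 is abelian; every subgroup of an abelian group is normal

Yes, normal subgroup


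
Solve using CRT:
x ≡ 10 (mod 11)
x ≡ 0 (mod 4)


m₁ = 11, m₂ = 4, gcd = 1, so CRT applies. M = m₁·m₂ = 44
Let M₁ = M/m₁ = 4, M₂ = M/m₂ = 11
Find y₁ ≡ M₁⁻¹ (mod m₁): 4⁻¹ ≡ 3 (mod 11)
Find y₂ ≡ M₂⁻¹ (mod m₂): 11⁻¹ ≡ 3 (mod 4)
x = a₁·M₁·y₁ + a₂·M₂·y₂ = 10·4·3 + 0·11·3 = 120
Reduce mod 44: x ≡ 32
Check: 32 mod 11 = 10 ✓, 32 mod 4 = 0 ✓

x ≡ 32 (mod 44)


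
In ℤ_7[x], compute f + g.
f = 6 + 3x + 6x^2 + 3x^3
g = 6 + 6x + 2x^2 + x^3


Add coefficients mod 7:
x^0: 6 + 6 = 5 (mod 7)
x^1: 3 + 6 = 2 (mod 7)
x^2: 6 + 2 = 1 (mod 7)
x^3: 3 + 1 = 4 (mod 7)
Result: 5 + 2x + x^2 + 4x^3

f + g = 5 + 2x + x^2 + 4x^3


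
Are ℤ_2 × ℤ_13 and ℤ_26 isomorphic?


Comparing ℤ_2 × ℤ_13 and ℤ_26:
gcd(2,13) = 1, so ℤ_2 × ℤ_13 ≅ ℤ_26 (CRT)

Yes, ℤ_2 × ℤ_13 ≅ ℤ_26


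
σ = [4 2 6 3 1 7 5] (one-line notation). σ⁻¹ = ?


To find σ⁻¹, swap domain and range:
σ(1) = 4 → σ⁻¹(4) = 1
σ(2) = 2 → σ⁻¹(2) = 2
σ(3) = 6 → σ⁻¹(6) = 3
σ(4) = 3 → σ⁻¹(3) = 4
σ(5) = 1 → σ⁻¹(1) = 5
σ(6) = 7 → σ⁻¹(7) = 6
σ(7) = 5 → σ⁻¹(5) = 7

σ⁻¹ = [5 2 4 1 7 3 6]


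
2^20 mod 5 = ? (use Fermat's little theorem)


Fermat's little theorem: if p is prime and gcd(a,p)=1, then a^(p-1) ≡ 1 (mod p)
p = 5 is prime, gcd(2,5) = 1
Reduce exponent: 20 mod 4 = 0
So 2^20 ≡ 2^0 (mod 5)
2^0 = 1

2^20 ≡ 1 (mod 5)


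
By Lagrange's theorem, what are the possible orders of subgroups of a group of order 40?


Lagrange's theorem: |H| divides |G|
|G| = 40
Divisors of 40: 1, 2, 4, 5, 8, 10, 20, 40

Possible subgroup orders: {1, 2, 4, 5, 8, 10, 20, 40}


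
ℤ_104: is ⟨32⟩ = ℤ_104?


g generates ℤ_n iff gcd(g, n) = 1
gcd(32, 104) = 8
Since gcd = 8 ≠ 1, ⟨32⟩ has order 13 < 104, so 32 is not a generator.

No, 32 does not generate ℤ_104


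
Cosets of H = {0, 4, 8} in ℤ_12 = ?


H = {0, 4, 8}, |H| = 3
Number of cosets = |G|/|H| = 12/3 = 4
0 + H = {0, 4, 8}
1 + H = {1, 5, 9}
2 + H = {2, 6, 10}
3 + H = {3, 7, 11}

Cosets: 0+H={0,4,8}; 1+H={1,5,9}; 2+H={2,6,10}; 3+H={3,7,11}


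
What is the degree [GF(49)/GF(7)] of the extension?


GF(49) = GF(7^2), so the extension degree is 2

[GF(49)/GF(7)] = 2


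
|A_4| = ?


|A_n| = n!/2 (even permutations)
|A_4| = 4!/2 = 24/2 = 12

|A_4| = 12


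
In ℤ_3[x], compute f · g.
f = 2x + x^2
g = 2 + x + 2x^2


Expand and collect like terms; reduce coefficients mod 3:
x^0: 0·2 = 0 ≡ 0 (mod 3)
x^1: 0·1 + 2·2 = 4 ≡ 1 (mod 3)
x^2: 0·2 + 2·1 + 1·2 = 4 ≡ 1 (mod 3)
x^3: 2·2 + 1·1 = 5 ≡ 2 (mod 3)
x^4: 1·2 = 2 ≡ 2 (mod 3)
Result: x + x^2 + 2x^3 + 2x^4

f · g = x + x^2 + 2x^3 + 2x^4


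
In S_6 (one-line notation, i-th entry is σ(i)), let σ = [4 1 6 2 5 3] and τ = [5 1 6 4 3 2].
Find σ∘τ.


σ∘τ: apply τ first, then σ
1 →τ 5 →σ 5
2 →τ 1 →σ 4
3 →τ 6 →σ 3
4 →τ 4 →σ 2
5 →τ 3 →σ 6
6 →τ 2 →σ 1

σ∘τ = [5 4 3 2 6 1]


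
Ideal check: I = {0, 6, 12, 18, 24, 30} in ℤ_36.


Check ideal conditions for I = {0, 6, 12, 18, 24, 30} in ℤ_36:
(1) I is an additive subgroup? Yes
(2) For r ∈ ℤ_36 and a ∈ I: r·a ∈ I? Yes

Yes, I is an ideal of ℤ_36


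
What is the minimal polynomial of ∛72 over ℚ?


∛72 satisfies x³ - 72 = 0, irreducible over ℚ (no rational root; 72 is not a perfect cube)

Minimal polynomial: x³ - 72


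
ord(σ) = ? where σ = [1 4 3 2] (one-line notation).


Cycle decomposition: (2 4)
Cycle lengths: 2
Order = lcm(2) = 2

ord(σ) = 2


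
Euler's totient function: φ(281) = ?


Factor n: 281 = 281
φ(n) = n · ∏(1 - 1/p) over distinct primes p | n
φ(281) = 281 · (1 - 1/281) = 280

φ(281) = 280


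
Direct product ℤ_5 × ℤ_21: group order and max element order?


|ℤ_5 × ℤ_21| = 5 × 21 = 105
Max element order = lcm(5,21) = 105
Cyclic? Yes (gcd=1)

|ℤ_5×ℤ_21| = 105, max element order = 105


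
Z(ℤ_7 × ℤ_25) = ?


Z(G) = {g ∈ G | gx = xg for all x ∈ G}
Direct product of abelian groups is abelian, so Z(G) = G

Z(ℤ_7 × ℤ_25) = ℤ_7 × ℤ_25


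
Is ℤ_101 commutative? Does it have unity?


ℤ_101 is a commutative ring with unity 1; 101 is prime, so ℤ_101 is a field (hence an integral domain)
Commutative: Yes
Integral domain: Yes
Has unity: Yes

ℤ_101: Commutative=Yes, Unity=Yes


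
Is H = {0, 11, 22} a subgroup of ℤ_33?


Subgroup test for H = {0, 11, 22} in (ℤ_33, +):
(1) 0 ∈ H? Yes
(2) Closure: for all a,b ∈ H, (a+b) mod 33 ∈ H? Yes
(3) Inverses: for all a ∈ H, -a mod 33 ∈ H? Yes

Yes, H is a subgroup of ℤ_33


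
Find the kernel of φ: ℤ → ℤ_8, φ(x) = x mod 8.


Kernel = preimage of identity
ker(φ) = {x ∈ ℤ : x ≡ 0 (mod 8)} = 8ℤ = {0, ±8, ±16, ...}

ker(φ) = 8ℤ


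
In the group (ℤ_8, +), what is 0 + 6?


Operation: addition mod 8
0 + 6 = (a + b) mod 8 with a = 0, b = 6

0 + 6 = 6


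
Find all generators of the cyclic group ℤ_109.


g generates ℤ_n iff gcd(g,n) = 1
Prime factors of 109: 109
Generators are g ∈ {1,...,108} not divisible by any of these primes.
Generators: {1, 2, 3, 4, 5, 6, 7, 8, 9, 10, 11, 12, 13, 14, 15, 16, 17, 18, 19, 20, 21, 22, 23, 24, 25, 26, 27, 28, 29, 30, 31, 32, 33, 34, 35, 36, 37, 38, 39, 40, 41, 42, 43, 44, 45, 46, 47, 48, 49, 50, 51, 52, 53, 54, 55, 56, 57, 58, 59, 60, 61, 62, 63, 64, 65, 66, 67, 68, 69, 70, 71, 72, 73, 74, 75, 76, 77, 78, 79, 80, 81, 82, 83, 84, 85, 86, 87, 88, 89, 90, 91, 92, 93, 94, 95, 96, 97, 98, 99, 100, 101, 102, 103, 104, 105, 106, 107, 108}
Number of generators = φ(109) = 108

Generators of ℤ_109 = {1, 2, 3, 4, 5, 6, 7, 8, 9, 10, 11, 12, 13, 14, 15, 16, 17, 18, 19, 20, 21, 22, 23, 24, 25, 26, 27, 28, 29, 30, 31, 32, 33, 34, 35, 36, 37, 38, 39, 40, 41, 42, 43, 44, 45, 46, 47, 48, 49, 50, 51, 52, 53, 54, 55, 56, 57, 58, 59, 60, 61, 62, 63, 64, 65, 66, 67, 68, 69, 70, 71, 72, 73, 74, 75, 76, 77, 78, 79, 80, 81, 82, 83, 84, 85, 86, 87, 88, 89, 90, 91, 92, 93, 94, 95, 96, 97, 98, 99, 100, 101, 102, 103, 104, 105, 106, 107, 108}


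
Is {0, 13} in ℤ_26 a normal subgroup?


H = {0, 13} in ℤ_26
ℤ_26 is abelian; every subgroup of an abelian group is normal

Yes, normal subgroup


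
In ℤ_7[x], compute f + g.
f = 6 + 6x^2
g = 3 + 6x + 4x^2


Add coefficients mod 7:
x^0: 6 + 3 = 2 (mod 7)
x^1: 0 + 6 = 6 (mod 7)
x^2: 6 + 4 = 3 (mod 7)
Result: 2 + 6x + 3x^2

f + g = 2 + 6x + 3x^2


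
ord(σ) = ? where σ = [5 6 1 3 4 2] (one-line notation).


Cycle decomposition: (1 5 4 3) (2 6)
Cycle lengths: 4, 2
Order = lcm(4, 2) = 4

ord(σ) = 4


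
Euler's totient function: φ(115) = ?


Factor n: 115 = 5 × 23
φ(n) = n · ∏(1 - 1/p) over distinct primes p | n
φ(115) = 115 · (1 - 1/5) · (1 - 1/23) = 88

φ(115) = 88


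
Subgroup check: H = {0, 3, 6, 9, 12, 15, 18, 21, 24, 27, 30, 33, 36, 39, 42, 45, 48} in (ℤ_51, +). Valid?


Subgroup test for H = {0, 3, 6, 9, 12, 15, 18, 21, 24, 27, 30, 33, 36, 39, 42, 45, 48} in (ℤ_51, +):
(1) 0 ∈ H? Yes
(2) Closure: for all a,b ∈ H, (a+b) mod 51 ∈ H? Yes
(3) Inverses: for all a ∈ H, -a mod 51 ∈ H? Yes

Yes, H is a subgroup of ℤ_51


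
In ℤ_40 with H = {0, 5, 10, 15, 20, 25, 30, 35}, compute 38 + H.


38 + H = {38 + h (mod 40) : h ∈ H}
38+0=38, 38+5=3, 38+10=8, 38+15=13, 38+20=18, 38+25=23, 38+30=28, 38+35=33
38 + H = {3, 8, 13, 18, 23, 28, 33, 38} = 3 + H

38 + H = {3, 8, 13, 18, 23, 28, 33, 38}


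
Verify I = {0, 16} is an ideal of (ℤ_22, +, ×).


Check ideal conditions for I = {0, 16} in ℤ_22:
(1) I is an additive subgroup? No
(2) For r ∈ ℤ_22 and a ∈ I: r·a ∈ I? No  [counterexample: r=2, a=16, r·a mod 22 = 10 ∉ I]

No, I is not an ideal of ℤ_22


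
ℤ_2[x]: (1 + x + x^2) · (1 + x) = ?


Expand and collect like terms; reduce coefficients mod 2:
x^0: 1·1 = 1 ≡ 1 (mod 2)
x^1: 1·1 + 1·1 = 2 ≡ 0 (mod 2)
x^2: 1·1 + 1·1 = 2 ≡ 0 (mod 2)
x^3: 1·1 = 1 ≡ 1 (mod 2)
Result: 1 + x^3

f · g = 1 + x^3


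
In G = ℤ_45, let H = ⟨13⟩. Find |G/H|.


|⟨13⟩| = n / gcd(13, 45) = 45 / 1 = 45
H is normal (ℤ_45 is abelian).
|G/H| = |G| / |H| = 45 / 45 = 1

|G/H| = 1


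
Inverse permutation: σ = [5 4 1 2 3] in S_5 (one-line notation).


To find σ⁻¹, swap domain and range:
σ(1) = 5 → σ⁻¹(5) = 1
σ(2) = 4 → σ⁻¹(4) = 2
σ(3) = 1 → σ⁻¹(1) = 3
σ(4) = 2 → σ⁻¹(2) = 4
σ(5) = 3 → σ⁻¹(3) = 5

σ⁻¹ = [3 4 5 2 1]


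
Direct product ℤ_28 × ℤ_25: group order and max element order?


|ℤ_28 × ℤ_25| = 28 × 25 = 700
Max element order = lcm(28,25) = 700
Cyclic? Yes (gcd=1)

|ℤ_28×ℤ_25| = 700, max element order = 700


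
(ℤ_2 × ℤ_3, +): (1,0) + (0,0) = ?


Operation: componentwise addition mod (2, 3)
(1,0) + (0,0) = ((a₁+b₁) mod 2, (a₂+b₂) mod 3) with a = (1,0), b = (0,0)

(1,0) + (0,0) = (1,0)


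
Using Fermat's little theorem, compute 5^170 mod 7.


Fermat's little theorem: if p is prime and gcd(a,p)=1, then a^(p-1) ≡ 1 (mod p)
p = 7 is prime, gcd(5,7) = 1
Reduce exponent: 170 mod 6 = 2
So 5^170 ≡ 5^2 (mod 7)
5^2 mod 7 = 4

5^170 ≡ 4 (mod 7)


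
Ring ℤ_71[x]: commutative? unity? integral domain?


ℤ_71 is a field (n prime), so ℤ_71[x] is a commutative integral domain with unity
Commutative: Yes
Integral domain: Yes
Has unity: Yes

ℤ_71[x]: Commutative=Yes, Unity=Yes


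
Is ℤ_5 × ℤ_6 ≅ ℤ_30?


Comparing ℤ_5 × ℤ_6 and ℤ_30:
gcd(5,6) = 1, so ℤ_5 × ℤ_6 ≅ ℤ_30 (CRT)

Yes, ℤ_5 × ℤ_6 ≅ ℤ_30


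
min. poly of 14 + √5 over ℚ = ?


Let α = 14 + √5. Then α - 14 = √5, so (α - 14)² = 5, giving α² - 28α + 191 = 0. Degree 2 and α ∉ ℚ, so this is the minimal polynomial.

Minimal polynomial: x² - 28x + 191


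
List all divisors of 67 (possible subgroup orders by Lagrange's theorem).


Lagrange's theorem: |H| divides |G|
|G| = 67
Divisors of 67: 1, 67

Possible subgroup orders: {1, 67}


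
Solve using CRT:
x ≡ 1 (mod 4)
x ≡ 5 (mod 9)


m₁ = 4, m₂ = 9, gcd = 1, so CRT applies. M = m₁·m₂ = 36
Let M₁ = M/m₁ = 9, M₂ = M/m₂ = 4
Find y₁ ≡ M₁⁻¹ (mod m₁): 9⁻¹ ≡ 1 (mod 4)
Find y₂ ≡ M₂⁻¹ (mod m₂): 4⁻¹ ≡ 7 (mod 9)
x = a₁·M₁·y₁ + a₂·M₂·y₂ = 1·9·1 + 5·4·7 = 149
Reduce mod 36: x ≡ 5
Check: 5 mod 4 = 1 ✓, 5 mod 9 = 5 ✓

x ≡ 5 (mod 36)


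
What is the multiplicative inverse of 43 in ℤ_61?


Use the extended Euclidean algorithm to write 1 = 43·s + 61·t; then s mod 61 is the inverse.
Euclidean algorithm:
  43 = 0·61 + 43
  61 = 1·43 + 18
  43 = 2·18 + 7
  18 = 2·7 + 4
  7 = 1·4 + 3
  4 = 1·3 + 1
  3 = 3·1 + 0
gcd(43,61) = 1
Back-substitution gives: 43·(-17) + 61·(12) = 1
So 43⁻¹ ≡ -17 ≡ 44 (mod 61)
Check: 43 × 44 = 1892 ≡ 1 (mod 61) ✓

43⁻¹ ≡ 44 (mod 61)


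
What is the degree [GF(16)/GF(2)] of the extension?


GF(16) = GF(2^4), so the extension degree is 4

[GF(16)/GF(2)] = 4


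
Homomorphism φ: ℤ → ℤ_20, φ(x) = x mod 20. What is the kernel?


Kernel = preimage of identity
ker(φ) = {x ∈ ℤ : x ≡ 0 (mod 20)} = 20ℤ = {0, ±20, ±40, ...}

ker(φ) = 20ℤ


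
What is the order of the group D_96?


|D_n| = 2n (n rotations and n reflections)
|D_96| = 2×96 = 192

|D_96| = 192


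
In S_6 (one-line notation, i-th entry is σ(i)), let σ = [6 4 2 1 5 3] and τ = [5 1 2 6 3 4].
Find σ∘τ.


σ∘τ: apply τ first, then σ
1 →τ 5 →σ 5
2 →τ 1 →σ 6
3 →τ 2 →σ 4
4 →τ 6 →σ 3
5 →τ 3 →σ 2
6 →τ 4 →σ 1

σ∘τ = [5 6 4 3 2 1]


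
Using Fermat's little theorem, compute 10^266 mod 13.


Fermat's little theorem: if p is prime and gcd(a,p)=1, then a^(p-1) ≡ 1 (mod p)
p = 13 is prime, gcd(10,13) = 1
Reduce exponent: 266 mod 12 = 2
So 10^266 ≡ 10^2 (mod 13)
10^2 mod 13 = 9

10^266 ≡ 9 (mod 13)


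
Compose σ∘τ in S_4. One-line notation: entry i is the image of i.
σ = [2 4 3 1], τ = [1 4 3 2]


σ∘τ: apply τ first, then σ
1 →τ 1 →σ 2
2 →τ 4 →σ 1
3 →τ 3 →σ 3
4 →τ 2 →σ 4

σ∘τ = [2 1 3 4]


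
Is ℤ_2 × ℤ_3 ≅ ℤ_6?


Comparing ℤ_2 × ℤ_3 and ℤ_6:
gcd(2,3) = 1, so ℤ_2 × ℤ_3 ≅ ℤ_6 (CRT)

Yes, ℤ_2 × ℤ_3 ≅ ℤ_6


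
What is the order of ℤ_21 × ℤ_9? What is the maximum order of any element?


|ℤ_21 × ℤ_9| = 21 × 9 = 189
Max element order = lcm(21,9) = 63
Cyclic? No (gcd=3)

|ℤ_21×ℤ_9| = 189, max element order = 63


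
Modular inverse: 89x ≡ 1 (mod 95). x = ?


Use the extended Euclidean algorithm to write 1 = 89·s + 95·t; then s mod 95 is the inverse.
Euclidean algorithm:
  89 = 0·95 + 89
  95 = 1·89 + 6
  89 = 14·6 + 5
  6 = 1·5 + 1
  5 = 5·1 + 0
gcd(89,95) = 1
Back-substitution gives: 89·(-16) + 95·(15) = 1
So 89⁻¹ ≡ -16 ≡ 79 (mod 95)
Check: 89 × 79 = 7031 ≡ 1 (mod 95) ✓

89⁻¹ ≡ 79 (mod 95)


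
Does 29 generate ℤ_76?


g generates ℤ_n iff gcd(g, n) = 1
gcd(29, 76) = 1
Since gcd = 1, 29 is a generator.

Yes, 29 generates ℤ_76


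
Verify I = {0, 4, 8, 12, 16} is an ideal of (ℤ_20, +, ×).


Check ideal conditions for I = {0, 4, 8, 12, 16} in ℤ_20:
(1) I is an additive subgroup? Yes
(2) For r ∈ ℤ_20 and a ∈ I: r·a ∈ I? Yes

Yes, I is an ideal of ℤ_20


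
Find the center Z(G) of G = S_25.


Z(G) = {g ∈ G | gx = xg for all x ∈ G}
S_n is non-abelian for n ≥ 3; Z(S_25) is trivial

Z(S_25) = {e}


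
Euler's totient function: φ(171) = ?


Factor n: 171 = 3^2 × 19
φ(n) = n · ∏(1 - 1/p) over distinct primes p | n
φ(171) = 171 · (1 - 1/3) · (1 - 1/19) = 108

φ(171) = 108


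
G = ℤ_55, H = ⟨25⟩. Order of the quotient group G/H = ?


|⟨25⟩| = n / gcd(25, 55) = 55 / 5 = 11
H is normal (ℤ_55 is abelian).
|G/H| = |G| / |H| = 55 / 11 = 5

|G/H| = 5


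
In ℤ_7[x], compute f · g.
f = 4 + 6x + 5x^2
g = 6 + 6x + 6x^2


Expand and collect like terms; reduce coefficients mod 7:
x^0: 4·6 = 24 ≡ 3 (mod 7)
x^1: 4·6 + 6·6 = 60 ≡ 4 (mod 7)
x^2: 4·6 + 6·6 + 5·6 = 90 ≡ 6 (mod 7)
x^3: 6·6 + 5·6 = 66 ≡ 3 (mod 7)
x^4: 5·6 = 30 ≡ 2 (mod 7)
Result: 3 + 4x + 6x^2 + 3x^3 + 2x^4

f · g = 3 + 4x + 6x^2 + 3x^3 + 2x^4


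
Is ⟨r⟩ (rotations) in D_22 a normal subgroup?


H = ⟨r⟩ (rotations) in D_22
The rotation subgroup ⟨r⟩ has index 2 in D_22, so it is normal

Yes, normal subgroup


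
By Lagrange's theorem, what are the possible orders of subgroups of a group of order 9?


Lagrange's theorem: |H| divides |G|
|G| = 9
Divisors of 9: 1, 3, 9

Possible subgroup orders: {1, 3, 9}


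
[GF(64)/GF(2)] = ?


GF(64) = GF(2^6), so the extension degree is 6

[GF(64)/GF(2)] = 6


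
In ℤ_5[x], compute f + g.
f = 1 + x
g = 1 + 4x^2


Add coefficients mod 5:
x^0: 1 + 1 = 2 (mod 5)
x^1: 1 + 0 = 1 (mod 5)
x^2: 0 + 4 = 4 (mod 5)
Result: 2 + x + 4x^2

f + g = 2 + x + 4x^2


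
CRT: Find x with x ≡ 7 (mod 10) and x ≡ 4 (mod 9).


m₁ = 10, m₂ = 9, gcd = 1, so CRT applies. M = m₁·m₂ = 90
Let M₁ = M/m₁ = 9, M₂ = M/m₂ = 10
Find y₁ ≡ M₁⁻¹ (mod m₁): 9⁻¹ ≡ 9 (mod 10)
Find y₂ ≡ M₂⁻¹ (mod m₂): 10⁻¹ ≡ 1 (mod 9)
x = a₁·M₁·y₁ + a₂·M₂·y₂ = 7·9·9 + 4·10·1 = 607
Reduce mod 90: x ≡ 67
Check: 67 mod 10 = 7 ✓, 67 mod 9 = 4 ✓

x ≡ 67 (mod 90)


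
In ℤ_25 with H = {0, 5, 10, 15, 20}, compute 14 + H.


14 + H = {14 + h (mod 25) : h ∈ H}
14+0=14, 14+5=19, 14+10=24, 14+15=4, 14+20=9
14 + H = {4, 9, 14, 19, 24} = 4 + H

14 + H = {4, 9, 14, 19, 24}


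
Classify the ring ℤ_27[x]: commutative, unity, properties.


ℤ_27 has zero divisors (3·9 ≡ 0), and these lift to constant zero divisors in ℤ_27[x]; so not an integral domain
Commutative: Yes
Integral domain: No
Has unity: Yes

ℤ_27[x]: Commutative=Yes, Unity=Yes


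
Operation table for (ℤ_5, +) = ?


Elements: {0, 1, 2, 3, 4}
Operation: addition mod 5
Entry (a, b) = (a + b) mod 5

Cayley table:
  | 0 | 1 | 2 | 3 | 4
0 | 0 | 1 | 2 | 3 | 4
1 | 1 | 2 | 3 | 4 | 0
2 | 2 | 3 | 4 | 0 | 1
3 | 3 | 4 | 0 | 1 | 2
4 | 4 | 0 | 1 | 2 | 3


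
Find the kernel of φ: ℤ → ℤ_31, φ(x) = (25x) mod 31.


Kernel = preimage of identity
ker(φ) = {x ∈ ℤ : 25x ≡ 0 (mod 31)}. gcd(25,31) = 1, so 25x ≡ 0 (mod 31) ⟺ x ≡ 0 (mod 31/1 = 31). Hence ker(φ) = 31ℤ

ker(φ) = 31ℤ


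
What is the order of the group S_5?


|S_n| = n! (number of permutations of n symbols)
|S_5| = 5! = 120

|S_5| = 120


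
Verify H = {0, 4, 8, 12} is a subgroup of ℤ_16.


Subgroup test for H = {0, 4, 8, 12} in (ℤ_16, +):
(1) 0 ∈ H? Yes
(2) Closure: for all a,b ∈ H, (a+b) mod 16 ∈ H? Yes
(3) Inverses: for all a ∈ H, -a mod 16 ∈ H? Yes

Yes, H is a subgroup of ℤ_16


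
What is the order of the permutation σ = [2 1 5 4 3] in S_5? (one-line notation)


Cycle decomposition: (1 2) (3 5)
Cycle lengths: 2, 2
Order = lcm(2, 2) = 2

ord(σ) = 2


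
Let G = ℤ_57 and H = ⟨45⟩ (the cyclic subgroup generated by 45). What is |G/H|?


|⟨45⟩| = n / gcd(45, 57) = 57 / 3 = 19
H is normal (ℤ_57 is abelian).
|G/H| = |G| / |H| = 57 / 19 = 3

|G/H| = 3


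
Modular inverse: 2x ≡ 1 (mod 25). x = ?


Use the extended Euclidean algorithm to write 1 = 2·s + 25·t; then s mod 25 is the inverse.
Euclidean algorithm:
  2 = 0·25 + 2
  25 = 12·2 + 1
  2 = 2·1 + 0
gcd(2,25) = 1
Back-substitution gives: 2·(-12) + 25·(1) = 1
So 2⁻¹ ≡ -12 ≡ 13 (mod 25)
Check: 2 × 13 = 26 ≡ 1 (mod 25) ✓

2⁻¹ ≡ 13 (mod 25)


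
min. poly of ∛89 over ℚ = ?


∛89 satisfies x³ - 89 = 0, irreducible over ℚ (no rational root; 89 is not a perfect cube)

Minimal polynomial: x³ - 89


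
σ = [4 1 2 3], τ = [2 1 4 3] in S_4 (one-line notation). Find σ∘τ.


σ∘τ: apply τ first, then σ
1 →τ 2 →σ 1
2 →τ 1 →σ 4
3 →τ 4 →σ 3
4 →τ 3 →σ 2

σ∘τ = [1 4 3 2]


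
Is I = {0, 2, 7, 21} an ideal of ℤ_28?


Check ideal conditions for I = {0, 2, 7, 21} in ℤ_28:
(1) I is an additive subgroup? No
(2) For r ∈ ℤ_28 and a ∈ I: r·a ∈ I? No  [counterexample: r=2, a=2, r·a mod 28 = 4 ∉ I]

No, I is not an ideal of ℤ_28


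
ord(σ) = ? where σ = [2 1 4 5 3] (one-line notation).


Cycle decomposition: (1 2) (3 4 5)
Cycle lengths: 2, 3
Order = lcm(2, 3) = 6

ord(σ) = 6


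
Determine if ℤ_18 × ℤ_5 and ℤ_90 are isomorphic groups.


Comparing ℤ_18 × ℤ_5 and ℤ_90:
gcd(18,5) = 1, so ℤ_18 × ℤ_5 ≅ ℤ_90 (CRT)

Yes, ℤ_18 × ℤ_5 ≅ ℤ_90


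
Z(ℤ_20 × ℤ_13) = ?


Z(G) = {g ∈ G | gx = xg for all x ∈ G}
Direct product of abelian groups is abelian, so Z(G) = G

Z(ℤ_20 × ℤ_13) = ℤ_20 × ℤ_13
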